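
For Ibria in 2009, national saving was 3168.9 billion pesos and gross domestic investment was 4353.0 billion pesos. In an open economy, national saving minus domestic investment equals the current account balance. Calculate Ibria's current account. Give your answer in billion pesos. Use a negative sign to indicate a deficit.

-1184.1

S - I = CA (net lending to the rest of the world).
CA = S - I = 3168.9 - 4353.0 = -1184.1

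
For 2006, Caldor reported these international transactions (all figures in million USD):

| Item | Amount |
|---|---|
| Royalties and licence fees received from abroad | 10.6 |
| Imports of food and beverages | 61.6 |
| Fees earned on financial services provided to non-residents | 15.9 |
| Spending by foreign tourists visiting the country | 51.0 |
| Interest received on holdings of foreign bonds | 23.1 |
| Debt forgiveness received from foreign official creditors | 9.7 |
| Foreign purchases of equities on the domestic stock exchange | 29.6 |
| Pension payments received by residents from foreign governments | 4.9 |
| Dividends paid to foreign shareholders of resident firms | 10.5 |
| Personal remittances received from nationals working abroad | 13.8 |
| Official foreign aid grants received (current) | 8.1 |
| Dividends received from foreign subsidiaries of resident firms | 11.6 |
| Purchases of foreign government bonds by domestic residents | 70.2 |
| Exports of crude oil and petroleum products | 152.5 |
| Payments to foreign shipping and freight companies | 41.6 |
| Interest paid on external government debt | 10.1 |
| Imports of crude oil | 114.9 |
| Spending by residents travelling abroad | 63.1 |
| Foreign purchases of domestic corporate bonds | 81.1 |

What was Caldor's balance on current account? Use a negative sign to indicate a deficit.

-10.3

Goods: -114.9 - 61.6 + 152.5 = -24.0
Services: 10.6 - 63.1 + 15.9 + 51.0 - 41.6 = -27.2
Primary income: 23.1 + 11.6 - 10.5 - 10.1 = 14.1
Secondary income: 13.8 + 8.1 + 4.9 = 26.8
Current account = (-24.0) + (-27.2) + 14.1 + 26.8 = -10.3
(Excluded from the current account — capital account: debt forgiveness received from foreign official creditors 9.7; financial account: foreign purchases of equities on the domestic stock exchange 29.6, purchases of foreign government bonds by domestic residents 70.2, foreign purchases of domestic corporate bonds 81.1.)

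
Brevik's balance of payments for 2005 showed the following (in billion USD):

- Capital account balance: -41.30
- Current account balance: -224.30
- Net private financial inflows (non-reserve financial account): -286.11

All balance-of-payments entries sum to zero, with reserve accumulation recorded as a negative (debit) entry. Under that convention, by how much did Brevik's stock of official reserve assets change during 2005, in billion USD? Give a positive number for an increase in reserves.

-551.71

Official reserve transactions balance = -((-224.30) + (-41.30) + (-286.11)) = 551.71
An accumulation of reserves is recorded as a debit (negative entry), so the change in the stock of reserves is the negative of that balance.
Change in official reserves = -(551.71) = -551.71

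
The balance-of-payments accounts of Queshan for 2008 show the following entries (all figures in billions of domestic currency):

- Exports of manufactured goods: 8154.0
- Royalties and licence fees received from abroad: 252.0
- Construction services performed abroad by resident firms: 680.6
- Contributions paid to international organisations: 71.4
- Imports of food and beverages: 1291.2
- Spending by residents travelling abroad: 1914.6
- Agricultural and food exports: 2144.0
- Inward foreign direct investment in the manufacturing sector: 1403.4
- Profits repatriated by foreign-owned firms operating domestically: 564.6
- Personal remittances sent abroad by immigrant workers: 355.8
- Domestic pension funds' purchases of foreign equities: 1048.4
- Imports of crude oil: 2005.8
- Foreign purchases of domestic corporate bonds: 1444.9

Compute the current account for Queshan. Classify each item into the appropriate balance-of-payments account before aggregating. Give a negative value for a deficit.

Goods: 2144.0 - 2005.8 + 8154.0 - 1291.2 = 7001.0
Services: 252.0 - 1914.6 + 680.6 = -982.0
Primary income: -564.6
Secondary income: -355.8 - 71.4 = -427.2
Current account = 7001.0 + (-982.0) + (-564.6) + (-427.2) = 5027.2
(Excluded from the current account — financial account: inward foreign direct investment in the manufacturing sector 1403.4, domestic pension funds' purchases of foreign equities 1048.4, foreign purchases of domestic corporate bonds 1444.9.)

5027.2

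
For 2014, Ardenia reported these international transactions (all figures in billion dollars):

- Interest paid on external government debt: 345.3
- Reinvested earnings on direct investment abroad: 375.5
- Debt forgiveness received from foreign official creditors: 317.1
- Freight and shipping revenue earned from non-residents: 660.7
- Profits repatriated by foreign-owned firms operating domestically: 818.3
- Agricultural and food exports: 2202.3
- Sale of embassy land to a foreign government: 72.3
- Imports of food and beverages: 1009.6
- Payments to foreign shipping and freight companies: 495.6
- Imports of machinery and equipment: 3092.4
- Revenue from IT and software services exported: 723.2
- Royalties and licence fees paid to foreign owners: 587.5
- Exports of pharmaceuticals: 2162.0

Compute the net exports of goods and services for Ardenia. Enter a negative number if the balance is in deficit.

Goods: -1009.6 - 3092.4 + 2162.0 + 2202.3 = 262.3
Services: 660.7 + 723.2 - 587.5 - 495.6 = 300.8
Trade balance = 262.3 + 300.8 = 563.1
(Excluded from the trade balance — primary income: interest paid on external government debt 345.3, reinvested earnings on direct investment abroad 375.5, profits repatriated by foreign-owned firms operating domestically 818.3; capital account: debt forgiveness received from foreign official creditors 317.1, sale of embassy land to a foreign government 72.3.)

563.1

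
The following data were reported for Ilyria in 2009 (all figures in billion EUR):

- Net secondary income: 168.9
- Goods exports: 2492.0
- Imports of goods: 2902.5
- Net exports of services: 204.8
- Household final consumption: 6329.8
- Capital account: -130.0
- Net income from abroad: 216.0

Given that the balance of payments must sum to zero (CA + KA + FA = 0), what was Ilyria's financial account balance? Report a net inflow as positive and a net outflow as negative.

-49.2

Goods balance = 2492.0 - 2902.5 = -410.5
Services balance = 204.8
Trade balance (goods + services) = -410.5 + 204.8 = -205.7
Net primary income = 216.0
Net secondary income = 168.9
Current account = -205.7 + 216.0 + 168.9 = 179.2
Financial account = -(179.2 + (-130.0)) = -49.2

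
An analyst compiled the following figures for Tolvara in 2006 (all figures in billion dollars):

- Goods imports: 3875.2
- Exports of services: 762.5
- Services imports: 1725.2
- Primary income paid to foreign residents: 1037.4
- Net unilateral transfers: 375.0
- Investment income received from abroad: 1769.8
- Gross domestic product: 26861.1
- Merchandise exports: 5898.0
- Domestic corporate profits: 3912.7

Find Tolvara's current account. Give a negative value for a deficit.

2167.5

Goods balance = 5898.0 - 3875.2 = 2022.8
Services balance = 762.5 - 1725.2 = -962.7
Trade balance (goods + services) = 2022.8 + (-962.7) = 1060.1
Net primary income = 1769.8 - 1037.4 = 732.4
Net secondary income = 375.0
Current account = 1060.1 + 732.4 + 375.0 = 2167.5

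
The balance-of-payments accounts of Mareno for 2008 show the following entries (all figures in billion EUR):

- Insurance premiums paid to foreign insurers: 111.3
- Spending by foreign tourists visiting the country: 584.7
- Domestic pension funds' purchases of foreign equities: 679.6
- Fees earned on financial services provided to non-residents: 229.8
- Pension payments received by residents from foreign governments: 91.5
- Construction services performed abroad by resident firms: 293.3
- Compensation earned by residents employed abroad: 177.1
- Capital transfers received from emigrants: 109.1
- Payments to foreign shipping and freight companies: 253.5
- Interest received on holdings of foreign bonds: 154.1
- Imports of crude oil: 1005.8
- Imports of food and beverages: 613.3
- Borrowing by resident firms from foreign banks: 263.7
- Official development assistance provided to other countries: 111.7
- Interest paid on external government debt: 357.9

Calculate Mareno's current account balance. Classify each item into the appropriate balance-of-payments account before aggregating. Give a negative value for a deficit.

-923.0

Goods: -613.3 - 1005.8 = -1619.1
Services: 229.8 - 111.3 + 293.3 - 253.5 + 584.7 = 743.0
Primary income: 154.1 + 177.1 - 357.9 = -26.7
Secondary income: -111.7 + 91.5 = -20.2
Current account = (-1619.1) + 743.0 + (-26.7) + (-20.2) = -923.0
(Excluded from the current account — financial account: domestic pension funds' purchases of foreign equities 679.6, borrowing by resident firms from foreign banks 263.7; capital account: capital transfers received from emigrants 109.1.)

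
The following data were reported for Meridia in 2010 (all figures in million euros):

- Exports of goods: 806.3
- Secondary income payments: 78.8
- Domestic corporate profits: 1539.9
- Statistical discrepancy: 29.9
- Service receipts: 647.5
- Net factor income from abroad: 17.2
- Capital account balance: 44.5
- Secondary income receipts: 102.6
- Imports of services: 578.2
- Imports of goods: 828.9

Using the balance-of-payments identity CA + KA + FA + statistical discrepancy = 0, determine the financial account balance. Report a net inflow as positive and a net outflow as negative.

Goods balance = 806.3 - 828.9 = -22.6
Services balance = 647.5 - 578.2 = 69.3
Trade balance (goods + services) = -22.6 + 69.3 = 46.7
Net primary income = 17.2
Net secondary income = 102.6 - 78.8 = 23.8
Current account = 46.7 + 17.2 + 23.8 = 87.7
Financial account = -(87.7 + 44.5 + 29.9) = -162.1

-162.1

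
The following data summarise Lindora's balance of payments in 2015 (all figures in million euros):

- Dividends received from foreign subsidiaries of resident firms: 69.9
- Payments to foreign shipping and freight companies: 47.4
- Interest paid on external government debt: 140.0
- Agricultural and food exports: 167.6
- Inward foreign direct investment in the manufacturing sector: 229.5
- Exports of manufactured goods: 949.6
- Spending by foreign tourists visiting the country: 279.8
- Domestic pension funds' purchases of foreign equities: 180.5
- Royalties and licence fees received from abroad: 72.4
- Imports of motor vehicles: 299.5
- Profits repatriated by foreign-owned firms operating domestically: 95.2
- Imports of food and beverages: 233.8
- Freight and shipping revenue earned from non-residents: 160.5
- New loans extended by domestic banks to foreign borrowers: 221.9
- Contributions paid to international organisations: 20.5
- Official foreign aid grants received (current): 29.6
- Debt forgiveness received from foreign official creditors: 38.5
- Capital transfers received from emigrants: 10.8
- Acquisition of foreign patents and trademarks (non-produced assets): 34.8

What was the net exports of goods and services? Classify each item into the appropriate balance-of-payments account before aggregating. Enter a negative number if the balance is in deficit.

Goods: 949.6 - 233.8 - 299.5 + 167.6 = 583.9
Services: 72.4 - 47.4 + 279.8 + 160.5 = 465.3
Trade balance = 583.9 + 465.3 = 1049.2
(Excluded from the trade balance — primary income: dividends received from foreign subsidiaries of resident firms 69.9, interest paid on external government debt 140.0, profits repatriated by foreign-owned firms operating domestically 95.2; financial account: inward foreign direct investment in the manufacturing sector 229.5, domestic pension funds' purchases of foreign equities 180.5, new loans extended by domestic banks to foreign borrowers 221.9; secondary income: contributions paid to international organisations 20.5, official foreign aid grants received (current) 29.6; capital account: debt forgiveness received from foreign official creditors 38.5, capital transfers received from emigrants 10.8, acquisition of foreign patents and trademarks (non-produced assets) 34.8.)

1049.2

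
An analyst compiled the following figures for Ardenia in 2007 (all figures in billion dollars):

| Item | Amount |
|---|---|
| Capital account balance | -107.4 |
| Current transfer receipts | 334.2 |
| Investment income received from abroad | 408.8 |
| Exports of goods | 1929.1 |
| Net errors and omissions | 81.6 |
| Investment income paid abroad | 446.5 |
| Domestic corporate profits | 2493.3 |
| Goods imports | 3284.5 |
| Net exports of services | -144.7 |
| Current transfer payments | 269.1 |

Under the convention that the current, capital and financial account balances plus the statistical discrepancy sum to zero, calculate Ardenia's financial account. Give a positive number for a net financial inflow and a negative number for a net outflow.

1498.5

Goods balance = 1929.1 - 3284.5 = -1355.4
Services balance = -144.7
Trade balance (goods + services) = -1355.4 + (-144.7) = -1500.1
Net primary income = 408.8 - 446.5 = -37.7
Net secondary income = 334.2 - 269.1 = 65.1
Current account = -1500.1 + (-37.7) + 65.1 = -1472.7
Financial account = -(-1472.7 + (-107.4) + 81.6) = 1498.5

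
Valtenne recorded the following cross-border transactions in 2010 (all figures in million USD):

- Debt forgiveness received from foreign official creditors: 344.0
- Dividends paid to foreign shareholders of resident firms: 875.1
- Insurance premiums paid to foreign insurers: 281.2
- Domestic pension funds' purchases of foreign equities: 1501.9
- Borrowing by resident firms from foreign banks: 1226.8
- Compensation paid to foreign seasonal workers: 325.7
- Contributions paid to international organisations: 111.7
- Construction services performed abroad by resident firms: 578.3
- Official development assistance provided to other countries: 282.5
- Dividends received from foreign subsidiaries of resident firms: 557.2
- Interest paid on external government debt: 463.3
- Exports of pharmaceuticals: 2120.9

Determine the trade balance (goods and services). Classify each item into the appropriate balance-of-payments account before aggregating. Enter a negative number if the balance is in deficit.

Goods: 2120.9
Services: 578.3 - 281.2 = 297.1
Trade balance = 2120.9 + 297.1 = 2418.0
(Excluded from the trade balance — capital account: debt forgiveness received from foreign official creditors 344.0; primary income: dividends paid to foreign shareholders of resident firms 875.1, compensation paid to foreign seasonal workers 325.7, dividends received from foreign subsidiaries of resident firms 557.2, interest paid on external government debt 463.3; financial account: domestic pension funds' purchases of foreign equities 1501.9, borrowing by resident firms from foreign banks 1226.8; secondary income: contributions paid to international organisations 111.7, official development assistance provided to other countries 282.5.)

2418.0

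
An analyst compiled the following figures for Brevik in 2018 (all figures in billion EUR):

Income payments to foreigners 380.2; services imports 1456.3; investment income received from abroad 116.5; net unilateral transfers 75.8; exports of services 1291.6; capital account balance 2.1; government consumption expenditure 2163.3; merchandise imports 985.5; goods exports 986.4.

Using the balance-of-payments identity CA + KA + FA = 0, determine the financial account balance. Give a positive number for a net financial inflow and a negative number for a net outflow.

349.6

Goods balance = 986.4 - 985.5 = 0.9
Services balance = 1291.6 - 1456.3 = -164.7
Trade balance (goods + services) = 0.9 + (-164.7) = -163.8
Net primary income = 116.5 - 380.2 = -263.7
Net secondary income = 75.8
Current account = -163.8 + (-263.7) + 75.8 = -351.7
Financial account = -(-351.7 + 2.1) = 349.6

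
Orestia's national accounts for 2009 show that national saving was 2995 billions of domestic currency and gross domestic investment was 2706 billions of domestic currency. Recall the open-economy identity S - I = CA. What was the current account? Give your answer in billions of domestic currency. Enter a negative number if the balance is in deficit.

289

CA = S - I = 2995 - 2706 = 289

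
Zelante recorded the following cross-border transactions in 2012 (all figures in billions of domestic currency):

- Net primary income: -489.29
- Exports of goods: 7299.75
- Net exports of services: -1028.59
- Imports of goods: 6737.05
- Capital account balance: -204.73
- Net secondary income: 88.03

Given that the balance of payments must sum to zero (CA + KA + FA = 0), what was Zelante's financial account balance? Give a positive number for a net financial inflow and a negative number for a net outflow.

Goods balance = 7299.75 - 6737.05 = 562.70
Services balance = -1028.59
Trade balance (goods + services) = 562.70 + (-1028.59) = -465.89
Net primary income = -489.29
Net secondary income = 88.03
Current account = -465.89 + (-489.29) + 88.03 = -867.15
Financial account = -(-867.15 + (-204.73)) = 1071.88

1071.88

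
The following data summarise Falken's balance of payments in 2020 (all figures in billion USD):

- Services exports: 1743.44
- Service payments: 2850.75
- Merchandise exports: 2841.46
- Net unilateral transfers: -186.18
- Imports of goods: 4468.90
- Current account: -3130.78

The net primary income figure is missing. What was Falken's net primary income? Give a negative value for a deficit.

Current account = goods balance + services balance + net primary income + net secondary income
Sum of the known components = -2920.93
Net primary income = CA - (known components) = -3130.78 - (-2920.93) = -209.85

-209.85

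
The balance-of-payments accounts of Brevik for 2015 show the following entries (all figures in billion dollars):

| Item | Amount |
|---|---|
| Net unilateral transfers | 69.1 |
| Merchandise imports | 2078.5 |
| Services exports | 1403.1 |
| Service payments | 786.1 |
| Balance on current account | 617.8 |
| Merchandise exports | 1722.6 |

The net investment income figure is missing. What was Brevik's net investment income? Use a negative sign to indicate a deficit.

287.6

Current account = goods balance + services balance + net primary income + net secondary income
Sum of the known components = 330.2
Net investment income = CA - (known components) = 617.8 - 330.2 = 287.6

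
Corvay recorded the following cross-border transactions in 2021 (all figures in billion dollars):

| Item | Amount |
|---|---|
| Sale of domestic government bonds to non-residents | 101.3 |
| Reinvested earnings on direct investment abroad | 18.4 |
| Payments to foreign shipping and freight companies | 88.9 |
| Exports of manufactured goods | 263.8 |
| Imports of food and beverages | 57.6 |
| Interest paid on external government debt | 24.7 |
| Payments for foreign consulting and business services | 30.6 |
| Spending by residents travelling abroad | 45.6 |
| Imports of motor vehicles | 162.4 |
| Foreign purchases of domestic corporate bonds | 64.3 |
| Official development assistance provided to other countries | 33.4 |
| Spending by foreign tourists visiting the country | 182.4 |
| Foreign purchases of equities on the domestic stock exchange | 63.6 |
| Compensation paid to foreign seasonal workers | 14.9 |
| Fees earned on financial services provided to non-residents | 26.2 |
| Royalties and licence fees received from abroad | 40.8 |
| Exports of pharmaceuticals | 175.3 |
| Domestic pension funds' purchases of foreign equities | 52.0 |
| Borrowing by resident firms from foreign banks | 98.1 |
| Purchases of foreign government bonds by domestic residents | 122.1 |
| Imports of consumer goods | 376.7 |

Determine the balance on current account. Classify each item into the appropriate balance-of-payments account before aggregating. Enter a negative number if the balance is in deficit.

Goods: -57.6 + 175.3 - 376.7 - 162.4 + 263.8 = -157.6
Services: -45.6 + 182.4 + 26.2 - 88.9 - 30.6 + 40.8 = 84.3
Primary income: -14.9 - 24.7 + 18.4 = -21.2
Secondary income: -33.4
Current account = (-157.6) + 84.3 + (-21.2) + (-33.4) = -127.9
(Excluded from the current account — financial account: sale of domestic government bonds to non-residents 101.3, foreign purchases of domestic corporate bonds 64.3, foreign purchases of equities on the domestic stock exchange 63.6, domestic pension funds' purchases of foreign equities 52.0, borrowing by resident firms from foreign banks 98.1, purchases of foreign government bonds by domestic residents 122.1.)

-127.9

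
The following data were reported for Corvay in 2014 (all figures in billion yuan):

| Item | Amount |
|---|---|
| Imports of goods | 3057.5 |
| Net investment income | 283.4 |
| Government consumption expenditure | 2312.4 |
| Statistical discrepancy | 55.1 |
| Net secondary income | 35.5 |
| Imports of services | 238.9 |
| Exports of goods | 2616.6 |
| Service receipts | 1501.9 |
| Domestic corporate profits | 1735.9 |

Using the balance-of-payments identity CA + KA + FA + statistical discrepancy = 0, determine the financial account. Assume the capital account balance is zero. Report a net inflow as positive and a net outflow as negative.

-1196.1

Goods balance = 2616.6 - 3057.5 = -440.9
Services balance = 1501.9 - 238.9 = 1263.0
Trade balance (goods + services) = -440.9 + 1263.0 = 822.1
Net primary income = 283.4
Net secondary income = 35.5
Current account = 822.1 + 283.4 + 35.5 = 1141.0
Financial account = -(1141.0 + 55.1) = -1196.1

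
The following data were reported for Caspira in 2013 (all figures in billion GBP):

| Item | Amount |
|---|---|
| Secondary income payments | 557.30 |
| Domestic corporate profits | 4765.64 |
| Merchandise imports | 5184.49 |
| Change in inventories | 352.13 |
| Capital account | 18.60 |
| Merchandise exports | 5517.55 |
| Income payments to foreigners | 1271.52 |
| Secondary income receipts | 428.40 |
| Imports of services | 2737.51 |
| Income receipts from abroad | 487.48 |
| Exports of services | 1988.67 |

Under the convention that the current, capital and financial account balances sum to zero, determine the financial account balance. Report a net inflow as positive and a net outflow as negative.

Goods balance = 5517.55 - 5184.49 = 333.06
Services balance = 1988.67 - 2737.51 = -748.84
Trade balance (goods + services) = 333.06 + (-748.84) = -415.78
Net primary income = 487.48 - 1271.52 = -784.04
Net secondary income = 428.40 - 557.30 = -128.90
Current account = -415.78 + (-784.04) + (-128.90) = -1328.72
Financial account = -(-1328.72 + 18.60) = 1310.12

1310.12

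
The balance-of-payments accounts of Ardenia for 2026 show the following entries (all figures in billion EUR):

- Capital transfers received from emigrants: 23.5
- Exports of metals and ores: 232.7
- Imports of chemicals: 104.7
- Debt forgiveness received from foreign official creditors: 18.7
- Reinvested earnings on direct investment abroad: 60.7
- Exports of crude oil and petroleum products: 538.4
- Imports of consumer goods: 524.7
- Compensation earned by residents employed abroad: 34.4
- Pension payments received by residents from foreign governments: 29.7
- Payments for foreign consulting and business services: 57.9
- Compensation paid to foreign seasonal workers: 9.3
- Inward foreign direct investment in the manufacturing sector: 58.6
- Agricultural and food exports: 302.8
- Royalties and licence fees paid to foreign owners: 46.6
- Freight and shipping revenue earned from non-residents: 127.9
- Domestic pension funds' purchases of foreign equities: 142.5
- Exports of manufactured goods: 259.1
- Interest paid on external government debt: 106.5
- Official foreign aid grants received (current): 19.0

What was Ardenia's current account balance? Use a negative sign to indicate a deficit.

Goods: 538.4 - 104.7 - 524.7 + 232.7 + 259.1 + 302.8 = 703.6
Services: 127.9 - 57.9 - 46.6 = 23.4
Primary income: -106.5 + 60.7 - 9.3 + 34.4 = -20.7
Secondary income: 19.0 + 29.7 = 48.7
Current account = 703.6 + 23.4 + (-20.7) + 48.7 = 755.0
(Excluded from the current account — capital account: capital transfers received from emigrants 23.5, debt forgiveness received from foreign official creditors 18.7; financial account: inward foreign direct investment in the manufacturing sector 58.6, domestic pension funds' purchases of foreign equities 142.5.)

755.0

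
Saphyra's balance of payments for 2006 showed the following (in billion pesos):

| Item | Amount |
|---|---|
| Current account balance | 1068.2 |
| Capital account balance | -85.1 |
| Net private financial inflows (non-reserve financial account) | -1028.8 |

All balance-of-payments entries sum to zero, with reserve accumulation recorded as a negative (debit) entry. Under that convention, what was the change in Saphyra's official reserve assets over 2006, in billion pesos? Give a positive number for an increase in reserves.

-45.7

Official reserve transactions balance = -(1068.2 + (-85.1) + (-1028.8)) = 45.7
An accumulation of reserves is recorded as a debit (negative entry), so the change in the stock of reserves is the negative of that balance.
Change in official reserves = -(45.7) = -45.7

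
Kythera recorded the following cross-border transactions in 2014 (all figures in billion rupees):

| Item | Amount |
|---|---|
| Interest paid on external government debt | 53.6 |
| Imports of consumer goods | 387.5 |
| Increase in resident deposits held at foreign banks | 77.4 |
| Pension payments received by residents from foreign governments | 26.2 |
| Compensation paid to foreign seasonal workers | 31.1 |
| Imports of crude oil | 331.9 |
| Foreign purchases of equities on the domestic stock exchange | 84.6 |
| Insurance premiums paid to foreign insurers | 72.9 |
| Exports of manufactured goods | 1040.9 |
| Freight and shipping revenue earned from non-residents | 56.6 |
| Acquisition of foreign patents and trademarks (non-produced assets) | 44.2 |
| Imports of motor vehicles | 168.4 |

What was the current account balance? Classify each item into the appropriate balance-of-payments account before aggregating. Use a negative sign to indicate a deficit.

78.3

Goods: -331.9 - 387.5 + 1040.9 - 168.4 = 153.1
Services: -72.9 + 56.6 = -16.3
Primary income: -31.1 - 53.6 = -84.7
Secondary income: 26.2
Current account = 153.1 + (-16.3) + (-84.7) + 26.2 = 78.3
(Excluded from the current account — financial account: increase in resident deposits held at foreign banks 77.4, foreign purchases of equities on the domestic stock exchange 84.6; capital account: acquisition of foreign patents and trademarks (non-produced assets) 44.2.)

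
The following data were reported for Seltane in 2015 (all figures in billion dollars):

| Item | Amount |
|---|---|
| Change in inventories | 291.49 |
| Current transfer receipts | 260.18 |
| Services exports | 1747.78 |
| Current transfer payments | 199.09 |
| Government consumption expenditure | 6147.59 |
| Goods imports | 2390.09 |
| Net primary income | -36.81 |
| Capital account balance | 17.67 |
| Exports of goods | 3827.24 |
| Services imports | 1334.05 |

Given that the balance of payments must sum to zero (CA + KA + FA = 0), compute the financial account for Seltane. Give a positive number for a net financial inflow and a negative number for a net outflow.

Goods balance = 3827.24 - 2390.09 = 1437.15
Services balance = 1747.78 - 1334.05 = 413.73
Trade balance (goods + services) = 1437.15 + 413.73 = 1850.88
Net primary income = -36.81
Net secondary income = 260.18 - 199.09 = 61.09
Current account = 1850.88 + (-36.81) + 61.09 = 1875.16
Financial account = -(1875.16 + 17.67) = -1892.83

-1892.83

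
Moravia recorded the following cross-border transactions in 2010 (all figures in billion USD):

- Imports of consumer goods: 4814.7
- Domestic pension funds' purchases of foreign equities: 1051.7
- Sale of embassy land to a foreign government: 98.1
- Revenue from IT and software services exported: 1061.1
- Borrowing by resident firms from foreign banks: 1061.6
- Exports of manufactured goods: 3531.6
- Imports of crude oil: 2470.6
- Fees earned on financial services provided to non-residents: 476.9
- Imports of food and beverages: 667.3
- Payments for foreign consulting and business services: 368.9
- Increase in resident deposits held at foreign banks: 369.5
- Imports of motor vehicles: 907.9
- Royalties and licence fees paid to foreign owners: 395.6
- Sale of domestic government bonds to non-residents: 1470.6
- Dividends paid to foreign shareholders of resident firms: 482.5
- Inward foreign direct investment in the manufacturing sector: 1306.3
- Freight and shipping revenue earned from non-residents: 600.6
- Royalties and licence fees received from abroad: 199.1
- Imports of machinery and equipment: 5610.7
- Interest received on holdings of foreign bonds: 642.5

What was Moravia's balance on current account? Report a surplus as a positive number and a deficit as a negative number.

Goods: -667.3 - 5610.7 - 907.9 - 2470.6 - 4814.7 + 3531.6 = -10939.6
Services: 600.6 + 1061.1 + 476.9 - 368.9 + 199.1 - 395.6 = 1573.2
Primary income: -482.5 + 642.5 = 160.0
Current account = (-10939.6) + 1573.2 + 160.0 = -9206.4
(Excluded from the current account — financial account: domestic pension funds' purchases of foreign equities 1051.7, borrowing by resident firms from foreign banks 1061.6, increase in resident deposits held at foreign banks 369.5, sale of domestic government bonds to non-residents 1470.6, inward foreign direct investment in the manufacturing sector 1306.3; capital account: sale of embassy land to a foreign government 98.1.)

-9206.4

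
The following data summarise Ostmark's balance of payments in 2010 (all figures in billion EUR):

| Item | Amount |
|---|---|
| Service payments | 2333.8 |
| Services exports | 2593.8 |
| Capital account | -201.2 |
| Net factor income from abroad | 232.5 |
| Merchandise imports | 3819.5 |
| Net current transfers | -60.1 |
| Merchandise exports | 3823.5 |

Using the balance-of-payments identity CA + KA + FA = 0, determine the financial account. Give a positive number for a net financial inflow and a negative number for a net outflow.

-235.2

Goods balance = 3823.5 - 3819.5 = 4.0
Services balance = 2593.8 - 2333.8 = 260.0
Trade balance (goods + services) = 4.0 + 260.0 = 264.0
Net primary income = 232.5
Net secondary income = -60.1
Current account = 264.0 + 232.5 + (-60.1) = 436.4
Financial account = -(436.4 + (-201.2)) = -235.2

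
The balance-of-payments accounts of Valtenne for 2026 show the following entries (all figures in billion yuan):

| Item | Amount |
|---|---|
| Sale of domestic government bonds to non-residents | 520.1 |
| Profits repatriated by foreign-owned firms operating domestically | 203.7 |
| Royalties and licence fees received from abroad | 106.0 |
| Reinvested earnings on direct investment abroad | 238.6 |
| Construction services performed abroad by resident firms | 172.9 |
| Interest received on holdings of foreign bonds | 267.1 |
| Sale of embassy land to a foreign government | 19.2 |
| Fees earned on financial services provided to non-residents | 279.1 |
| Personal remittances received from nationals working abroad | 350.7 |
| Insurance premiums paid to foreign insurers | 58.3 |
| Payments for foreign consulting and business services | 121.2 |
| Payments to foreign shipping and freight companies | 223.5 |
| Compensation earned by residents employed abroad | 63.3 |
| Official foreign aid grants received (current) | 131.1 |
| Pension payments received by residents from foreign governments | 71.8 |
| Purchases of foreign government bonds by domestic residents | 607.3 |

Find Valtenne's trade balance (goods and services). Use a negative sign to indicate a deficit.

155.0

Services: 172.9 + 279.1 + 106.0 - 58.3 - 121.2 - 223.5 = 155.0
Trade balance = 0.0 + 155.0 = 155.0
(Excluded from the trade balance — financial account: sale of domestic government bonds to non-residents 520.1, purchases of foreign government bonds by domestic residents 607.3; primary income: profits repatriated by foreign-owned firms operating domestically 203.7, reinvested earnings on direct investment abroad 238.6, interest received on holdings of foreign bonds 267.1, compensation earned by residents employed abroad 63.3; capital account: sale of embassy land to a foreign government 19.2; secondary income: personal remittances received from nationals working abroad 350.7, official foreign aid grants received (current) 131.1, pension payments received by residents from foreign governments 71.8.)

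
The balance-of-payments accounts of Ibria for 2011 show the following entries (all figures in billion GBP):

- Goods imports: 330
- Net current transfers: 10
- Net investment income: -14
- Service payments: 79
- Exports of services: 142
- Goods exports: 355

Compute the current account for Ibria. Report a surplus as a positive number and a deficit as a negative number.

84

Goods balance = 355 - 330 = 25
Services balance = 142 - 79 = 63
Trade balance (goods + services) = 25 + 63 = 88
Net primary income = -14
Net secondary income = 10
Current account = 88 + (-14) + 10 = 84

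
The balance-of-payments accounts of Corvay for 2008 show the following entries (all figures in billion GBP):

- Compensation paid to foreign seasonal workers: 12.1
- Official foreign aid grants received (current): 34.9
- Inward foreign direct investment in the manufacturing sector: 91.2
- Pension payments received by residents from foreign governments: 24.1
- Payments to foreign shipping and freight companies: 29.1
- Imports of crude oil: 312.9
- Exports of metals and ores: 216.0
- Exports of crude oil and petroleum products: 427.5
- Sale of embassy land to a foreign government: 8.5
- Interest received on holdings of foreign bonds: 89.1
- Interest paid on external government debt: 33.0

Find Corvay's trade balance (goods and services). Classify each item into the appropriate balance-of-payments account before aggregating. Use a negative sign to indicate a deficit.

Goods: 216.0 + 427.5 - 312.9 = 330.6
Services: -29.1
Trade balance = 330.6 + (-29.1) = 301.5
(Excluded from the trade balance — primary income: compensation paid to foreign seasonal workers 12.1, interest received on holdings of foreign bonds 89.1, interest paid on external government debt 33.0; secondary income: official foreign aid grants received (current) 34.9, pension payments received by residents from foreign governments 24.1; financial account: inward foreign direct investment in the manufacturing sector 91.2; capital account: sale of embassy land to a foreign government 8.5.)

301.5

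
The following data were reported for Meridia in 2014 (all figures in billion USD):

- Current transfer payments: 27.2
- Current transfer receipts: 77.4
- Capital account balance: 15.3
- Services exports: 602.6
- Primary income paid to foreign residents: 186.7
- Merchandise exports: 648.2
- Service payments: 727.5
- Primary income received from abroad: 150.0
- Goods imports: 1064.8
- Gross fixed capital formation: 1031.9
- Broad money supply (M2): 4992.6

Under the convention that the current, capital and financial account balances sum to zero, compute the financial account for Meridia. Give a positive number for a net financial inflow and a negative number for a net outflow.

512.7

Goods balance = 648.2 - 1064.8 = -416.6
Services balance = 602.6 - 727.5 = -124.9
Trade balance (goods + services) = -416.6 + (-124.9) = -541.5
Net primary income = 150.0 - 186.7 = -36.7
Net secondary income = 77.4 - 27.2 = 50.2
Current account = -541.5 + (-36.7) + 50.2 = -528.0
Financial account = -(-528.0 + 15.3) = 512.7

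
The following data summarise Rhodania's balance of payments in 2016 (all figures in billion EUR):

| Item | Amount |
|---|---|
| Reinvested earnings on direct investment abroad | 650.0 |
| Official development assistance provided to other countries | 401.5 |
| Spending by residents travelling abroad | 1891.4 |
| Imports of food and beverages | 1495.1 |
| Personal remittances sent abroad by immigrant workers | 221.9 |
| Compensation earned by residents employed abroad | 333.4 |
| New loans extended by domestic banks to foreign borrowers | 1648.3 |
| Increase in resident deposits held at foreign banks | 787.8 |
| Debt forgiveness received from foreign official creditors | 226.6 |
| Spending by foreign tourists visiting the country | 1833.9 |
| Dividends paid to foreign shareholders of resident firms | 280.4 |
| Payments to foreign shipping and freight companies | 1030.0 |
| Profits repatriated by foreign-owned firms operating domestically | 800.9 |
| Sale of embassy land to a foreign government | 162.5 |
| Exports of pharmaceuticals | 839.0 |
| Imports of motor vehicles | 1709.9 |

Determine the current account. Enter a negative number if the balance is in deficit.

-4174.8

Goods: -1709.9 - 1495.1 + 839.0 = -2366.0
Services: -1030.0 + 1833.9 - 1891.4 = -1087.5
Primary income: -800.9 + 650.0 + 333.4 - 280.4 = -97.9
Secondary income: -401.5 - 221.9 = -623.4
Current account = (-2366.0) + (-1087.5) + (-97.9) + (-623.4) = -4174.8
(Excluded from the current account — financial account: new loans extended by domestic banks to foreign borrowers 1648.3, increase in resident deposits held at foreign banks 787.8; capital account: debt forgiveness received from foreign official creditors 226.6, sale of embassy land to a foreign government 162.5.)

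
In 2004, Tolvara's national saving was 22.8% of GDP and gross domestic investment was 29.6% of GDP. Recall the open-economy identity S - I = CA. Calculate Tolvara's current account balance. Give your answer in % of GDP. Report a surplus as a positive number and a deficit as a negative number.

S - I = CA (net lending to the rest of the world).
CA = S - I = 22.8 - 29.6 = -6.8

-6.8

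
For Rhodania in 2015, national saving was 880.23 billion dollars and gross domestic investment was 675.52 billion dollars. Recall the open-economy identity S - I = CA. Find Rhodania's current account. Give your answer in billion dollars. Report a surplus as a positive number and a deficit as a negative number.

204.71

S - I = CA (net lending to the rest of the world).
CA = S - I = 880.23 - 675.52 = 204.71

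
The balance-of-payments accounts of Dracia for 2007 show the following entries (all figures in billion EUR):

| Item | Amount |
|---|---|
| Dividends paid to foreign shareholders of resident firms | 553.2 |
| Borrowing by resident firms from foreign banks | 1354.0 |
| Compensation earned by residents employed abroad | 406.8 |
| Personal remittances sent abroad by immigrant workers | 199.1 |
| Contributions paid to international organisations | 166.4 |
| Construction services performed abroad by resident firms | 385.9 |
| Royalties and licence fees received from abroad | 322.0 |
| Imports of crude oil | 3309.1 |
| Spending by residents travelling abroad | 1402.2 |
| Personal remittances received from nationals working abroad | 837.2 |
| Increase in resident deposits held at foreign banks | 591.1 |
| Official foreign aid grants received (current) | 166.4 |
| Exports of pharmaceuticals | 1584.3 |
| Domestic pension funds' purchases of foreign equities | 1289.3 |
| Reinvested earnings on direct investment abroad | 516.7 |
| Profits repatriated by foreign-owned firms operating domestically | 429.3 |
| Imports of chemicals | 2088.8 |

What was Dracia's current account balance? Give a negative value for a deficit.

Goods: 1584.3 - 2088.8 - 3309.1 = -3813.6
Services: -1402.2 + 385.9 + 322.0 = -694.3
Primary income: -553.2 + 516.7 + 406.8 - 429.3 = -59.0
Secondary income: -166.4 + 837.2 - 199.1 + 166.4 = 638.1
Current account = (-3813.6) + (-694.3) + (-59.0) + 638.1 = -3928.8
(Excluded from the current account — financial account: borrowing by resident firms from foreign banks 1354.0, increase in resident deposits held at foreign banks 591.1, domestic pension funds' purchases of foreign equities 1289.3.)

-3928.8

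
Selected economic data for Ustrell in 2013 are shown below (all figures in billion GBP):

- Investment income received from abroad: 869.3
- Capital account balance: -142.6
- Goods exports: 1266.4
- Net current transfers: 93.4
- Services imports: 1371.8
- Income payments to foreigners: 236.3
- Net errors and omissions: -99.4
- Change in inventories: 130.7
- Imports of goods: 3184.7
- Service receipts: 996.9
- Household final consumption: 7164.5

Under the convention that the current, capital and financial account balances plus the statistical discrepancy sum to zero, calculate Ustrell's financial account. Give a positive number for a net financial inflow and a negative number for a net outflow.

1808.8

Goods balance = 1266.4 - 3184.7 = -1918.3
Services balance = 996.9 - 1371.8 = -374.9
Trade balance (goods + services) = -1918.3 + (-374.9) = -2293.2
Net primary income = 869.3 - 236.3 = 633.0
Net secondary income = 93.4
Current account = -2293.2 + 633.0 + 93.4 = -1566.8
Financial account = -(-1566.8 + (-142.6) + (-99.4)) = 1808.8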